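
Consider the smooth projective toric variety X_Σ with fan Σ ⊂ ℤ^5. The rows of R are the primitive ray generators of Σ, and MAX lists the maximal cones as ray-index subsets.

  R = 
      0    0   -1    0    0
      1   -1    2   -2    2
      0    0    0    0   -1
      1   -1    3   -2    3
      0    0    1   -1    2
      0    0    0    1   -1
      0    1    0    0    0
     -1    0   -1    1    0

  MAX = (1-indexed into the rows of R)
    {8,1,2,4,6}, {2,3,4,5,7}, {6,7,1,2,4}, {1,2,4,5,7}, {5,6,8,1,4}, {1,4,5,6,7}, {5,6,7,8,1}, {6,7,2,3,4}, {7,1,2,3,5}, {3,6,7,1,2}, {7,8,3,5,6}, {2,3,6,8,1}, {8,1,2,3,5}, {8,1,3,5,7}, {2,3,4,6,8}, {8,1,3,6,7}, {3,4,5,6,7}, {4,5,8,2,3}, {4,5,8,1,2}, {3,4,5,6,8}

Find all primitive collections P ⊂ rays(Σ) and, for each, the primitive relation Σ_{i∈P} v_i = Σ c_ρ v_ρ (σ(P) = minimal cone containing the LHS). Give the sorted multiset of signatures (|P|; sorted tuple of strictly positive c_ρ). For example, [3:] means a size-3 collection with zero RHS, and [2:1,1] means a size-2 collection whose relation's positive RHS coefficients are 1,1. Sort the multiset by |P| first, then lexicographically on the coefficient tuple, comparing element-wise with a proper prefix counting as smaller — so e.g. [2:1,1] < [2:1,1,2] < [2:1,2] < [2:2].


Σ has 5 primitive collections:

  {1,3,4}:  v_{1} + v_{3} + v_{4} = v_{2} ; sig = [3:1]
  {2,5,6}:  v_{2} + v_{5} + v_{6} = v_{4} ; sig = [3:1]
  {2,7,8}:  v_{2} + v_{7} + v_{8} = v_{5} ; sig = [3:1]
  {4,7,8}:  v_{4} + v_{7} + v_{8} = 2·v_{5} + v_{6} ; sig = [3:1,2]
  {1,3,5,6}:  v_{1} + v_{3} + v_{5} + v_{6} = 0 ; sig = [4:]

Sorted signature multiset PRS(X):
[[3:1], [3:1], [3:1], [3:1,2], [4:]]


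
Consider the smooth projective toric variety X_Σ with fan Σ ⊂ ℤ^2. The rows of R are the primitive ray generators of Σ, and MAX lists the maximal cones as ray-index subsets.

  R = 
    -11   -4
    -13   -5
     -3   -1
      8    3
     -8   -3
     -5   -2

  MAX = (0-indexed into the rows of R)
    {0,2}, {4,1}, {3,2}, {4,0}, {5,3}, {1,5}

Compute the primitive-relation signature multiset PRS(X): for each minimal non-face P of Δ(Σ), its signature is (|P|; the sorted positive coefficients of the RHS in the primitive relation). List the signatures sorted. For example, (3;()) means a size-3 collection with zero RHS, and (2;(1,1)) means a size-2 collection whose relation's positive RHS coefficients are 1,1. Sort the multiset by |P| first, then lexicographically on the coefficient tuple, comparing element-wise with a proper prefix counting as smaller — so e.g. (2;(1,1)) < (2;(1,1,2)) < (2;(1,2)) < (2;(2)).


Minimal non-faces — 9 found among 6 rays, 6 max cones:

  P={3,4}:  v_{3} + v_{4} = 0  →  sig = (2;())
  P={0,3}:  v_{0} + v_{3} = v_{2}  →  sig = (2;(1))
  P={1,3}:  v_{1} + v_{3} = v_{5}  →  sig = (2;(1))
  P={2,4}:  v_{2} + v_{4} = v_{0}  →  sig = (2;(1))
  P={2,5}:  v_{2} + v_{5} = v_{4}  →  sig = (2;(1))
  P={4,5}:  v_{4} + v_{5} = v_{1}  →  sig = (2;(1))
  P={0,5}:  v_{0} + v_{5} = 2·v_{4}  →  sig = (2;(2))
  P={1,2}:  v_{1} + v_{2} = 2·v_{4}  →  sig = (2;(2))
  P={0,1}:  v_{0} + v_{1} = 3·v_{4}  →  sig = (2;(3))

Hence PRS(X_Σ) =
[(2;()), (2;(1)), (2;(1)), (2;(1)), (2;(1)), (2;(1)), (2;(2)), (2;(2)), (2;(3))]


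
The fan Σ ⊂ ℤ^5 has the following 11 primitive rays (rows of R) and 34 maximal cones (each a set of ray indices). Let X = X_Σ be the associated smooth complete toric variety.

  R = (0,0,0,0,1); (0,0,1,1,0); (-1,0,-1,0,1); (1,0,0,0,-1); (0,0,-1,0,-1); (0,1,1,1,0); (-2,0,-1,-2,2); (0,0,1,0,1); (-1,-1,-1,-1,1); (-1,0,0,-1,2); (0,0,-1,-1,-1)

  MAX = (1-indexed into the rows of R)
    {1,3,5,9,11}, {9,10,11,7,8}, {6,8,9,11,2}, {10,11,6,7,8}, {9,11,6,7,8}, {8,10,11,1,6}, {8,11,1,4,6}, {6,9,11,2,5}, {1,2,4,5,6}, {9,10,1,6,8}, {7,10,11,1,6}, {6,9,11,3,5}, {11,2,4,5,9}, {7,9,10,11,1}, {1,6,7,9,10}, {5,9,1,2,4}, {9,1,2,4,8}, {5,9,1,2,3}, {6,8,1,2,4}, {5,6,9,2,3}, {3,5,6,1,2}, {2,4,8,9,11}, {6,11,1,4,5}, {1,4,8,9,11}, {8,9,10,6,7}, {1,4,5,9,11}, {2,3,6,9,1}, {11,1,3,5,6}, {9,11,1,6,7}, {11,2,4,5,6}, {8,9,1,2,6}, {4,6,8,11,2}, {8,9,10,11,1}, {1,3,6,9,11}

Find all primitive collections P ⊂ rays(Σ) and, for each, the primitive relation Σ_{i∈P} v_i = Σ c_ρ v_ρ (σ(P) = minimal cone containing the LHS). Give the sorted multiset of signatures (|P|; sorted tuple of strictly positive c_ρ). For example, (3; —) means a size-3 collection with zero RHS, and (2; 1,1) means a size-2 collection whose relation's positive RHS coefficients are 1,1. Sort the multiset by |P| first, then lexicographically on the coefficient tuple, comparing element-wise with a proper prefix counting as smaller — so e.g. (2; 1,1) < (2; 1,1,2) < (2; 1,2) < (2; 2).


Minimal non-faces — 18 found among 11 rays, 34 max cones:

  • {5,8}:  v_{5} + v_{8} = 0 — sig = (2; —)
  • {3,4}:  v_{3} + v_{4} = v_{1} + v_{5} — sig = (2; 1,1)
  • {4,7}:  v_{4} + v_{7} = v_{10} + v_{11} — sig = (2; 1,1)
  • {2,10}:  v_{2} + v_{10} = v_{6} + v_{8} + v_{9} — sig = (2; 1,1,1)
  • {3,8}:  v_{3} + v_{8} = v_{1} + v_{6} + v_{9} — sig = (2; 1,1,1)
  • {4,10}:  v_{4} + v_{10} = v_{1} + v_{8} + v_{11} — sig = (2; 1,1,1)
  • {5,10}:  v_{5} + v_{10} = v_{1} + v_{6} + v_{9} + v_{11} — sig = (2; 1,1,1,1)
  • {2,7}:  v_{2} + v_{7} = 2·v_{6} + v_{8} + 2·v_{9} + v_{11} — sig = (2; 1,1,2,2)
  • {3,10}:  v_{3} + v_{10} = 2·v_{1} + 2·v_{6} + 2·v_{9} + v_{11} — sig = (2; 1,2,2,2)
  • {5,7}:  v_{5} + v_{7} = v_{1} + 2·v_{6} + 2·v_{9} + 2·v_{11} — sig = (2; 1,2,2,2)
  • {3,7}:  v_{3} + v_{7} = 2·v_{1} + 3·v_{6} + 3·v_{9} + 2·v_{11} — sig = (2; 2,2,3,3)
  • {1,2,11}:  v_{1} + v_{2} + v_{11} = 0 — sig = (3; —)
  • {4,6,9}:  v_{4} + v_{6} + v_{9} = 0 — sig = (3; —)
  • {2,3,11}:  v_{2} + v_{3} + v_{11} = v_{5} + v_{6} + v_{9} — sig = (3; 1,1,1)
  • {1,7,8}:  v_{1} + v_{7} + v_{8} = 2·v_{10} — sig = (3; 2)
  • {1,5,6,9}:  v_{1} + v_{5} + v_{6} + v_{9} = v_{3} — sig = (4; 1)
  • {6,9,10,11}:  v_{6} + v_{9} + v_{10} + v_{11} = v_{7} — sig = (4; 1)
  • {1,6,8,9,11}:  v_{1} + v_{6} + v_{8} + v_{9} + v_{11} = v_{10} — sig = (5; 1)

so the primitive-relation signature multiset is
    |P|=2: 11 collections, coeffs (), (1,1), (1,1), (1,1,1), (1,1,1), (1,1,1), (1,1,1,1), (1,1,2,2), (1,2,2,2), (1,2,2,2), (2,2,3,3)
    |P|=3: 4 collections, coeffs (), (), (1,1,1), (2)
    |P|=4: 2 collections, coeffs (1), (1)
    |P|=5: 1 collection, coeffs (1)


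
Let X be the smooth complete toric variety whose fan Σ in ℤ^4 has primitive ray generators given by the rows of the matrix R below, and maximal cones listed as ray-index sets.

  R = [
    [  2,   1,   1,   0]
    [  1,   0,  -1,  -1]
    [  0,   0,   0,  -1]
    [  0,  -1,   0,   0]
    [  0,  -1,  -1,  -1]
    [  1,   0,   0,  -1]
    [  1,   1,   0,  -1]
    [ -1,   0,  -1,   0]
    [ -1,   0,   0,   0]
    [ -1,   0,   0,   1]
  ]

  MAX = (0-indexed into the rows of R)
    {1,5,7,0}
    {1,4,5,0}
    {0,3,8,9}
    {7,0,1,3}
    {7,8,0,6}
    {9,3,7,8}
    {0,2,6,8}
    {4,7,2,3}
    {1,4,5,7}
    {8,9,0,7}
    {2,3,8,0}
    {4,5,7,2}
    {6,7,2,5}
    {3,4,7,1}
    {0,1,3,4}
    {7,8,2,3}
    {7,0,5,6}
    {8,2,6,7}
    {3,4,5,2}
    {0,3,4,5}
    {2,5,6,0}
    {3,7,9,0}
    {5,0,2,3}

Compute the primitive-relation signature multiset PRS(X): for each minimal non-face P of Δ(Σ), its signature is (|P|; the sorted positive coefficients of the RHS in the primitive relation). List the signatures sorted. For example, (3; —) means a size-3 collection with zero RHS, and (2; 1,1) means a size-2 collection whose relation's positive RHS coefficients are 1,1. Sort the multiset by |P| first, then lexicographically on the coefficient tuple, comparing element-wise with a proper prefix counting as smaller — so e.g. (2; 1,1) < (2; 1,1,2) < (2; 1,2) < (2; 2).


Primitive collections (18):

  • {5,9}:  v_{5} + v_{9} = 0  →  sig = (2; —)
  • {2,9}:  v_{2} + v_{9} = v_{8}  →  sig = (2; 1)
  • {3,6}:  v_{3} + v_{6} = v_{5}  →  sig = (2; 1)
  • {5,8}:  v_{5} + v_{8} = v_{2}  →  sig = (2; 1)
  • {1,8}:  v_{1} + v_{8} = v_{5} + v_{7}  →  sig = (2; 1,1)
  • {4,9}:  v_{4} + v_{9} = v_{3} + v_{7}  →  sig = (2; 1,1)
  • {4,8}:  v_{4} + v_{8} = v_{2} + v_{3} + v_{7}  →  sig = (2; 1,1,1)
  • {6,9}:  v_{6} + v_{9} = v_{0} + v_{7} + v_{8}  →  sig = (2; 1,1,1)
  • {1,9}:  v_{1} + v_{9} = v_{0} + v_{3} + 2·v_{7}  →  sig = (2; 1,1,2)
  • {1,2}:  v_{1} + v_{2} = 2·v_{5} + v_{7}  →  sig = (2; 1,2)
  • {4,6}:  v_{4} + v_{6} = 2·v_{5} + v_{7}  →  sig = (2; 1,2)
  • {1,6}:  v_{1} + v_{6} = v_{0} + 2·v_{5} + 2·v_{7}  →  sig = (2; 1,2,2)
  • {0,2,7}:  v_{0} + v_{2} + v_{7} = v_{6}  →  sig = (3; 1)
  • {0,4,7}:  v_{0} + v_{4} + v_{7} = v_{1}  →  sig = (3; 1)
  • {3,5,7}:  v_{3} + v_{5} + v_{7} = v_{4}  →  sig = (3; 1)
  • {1,3,5}:  v_{1} + v_{3} + v_{5} = v_{0} + 2·v_{4}  →  sig = (3; 1,2)
  • {0,2,4}:  v_{0} + v_{2} + v_{4} = 2·v_{5}  →  sig = (3; 2)
  • {0,3,7,8}:  v_{0} + v_{3} + v_{7} + v_{8} = 0  →  sig = (4; —)

Sorted signature multiset PRS(X):
    (2; —)
    (2; 1)
    (2; 1)
    (2; 1)
    (2; 1,1)
    (2; 1,1)
    (2; 1,1,1)
    (2; 1,1,1)
    (2; 1,1,2)
    (2; 1,2)
    (2; 1,2)
    (2; 1,2,2)
    (3; 1)
    (3; 1)
    (3; 1)
    (3; 1,2)
    (3; 2)
    (4; —)


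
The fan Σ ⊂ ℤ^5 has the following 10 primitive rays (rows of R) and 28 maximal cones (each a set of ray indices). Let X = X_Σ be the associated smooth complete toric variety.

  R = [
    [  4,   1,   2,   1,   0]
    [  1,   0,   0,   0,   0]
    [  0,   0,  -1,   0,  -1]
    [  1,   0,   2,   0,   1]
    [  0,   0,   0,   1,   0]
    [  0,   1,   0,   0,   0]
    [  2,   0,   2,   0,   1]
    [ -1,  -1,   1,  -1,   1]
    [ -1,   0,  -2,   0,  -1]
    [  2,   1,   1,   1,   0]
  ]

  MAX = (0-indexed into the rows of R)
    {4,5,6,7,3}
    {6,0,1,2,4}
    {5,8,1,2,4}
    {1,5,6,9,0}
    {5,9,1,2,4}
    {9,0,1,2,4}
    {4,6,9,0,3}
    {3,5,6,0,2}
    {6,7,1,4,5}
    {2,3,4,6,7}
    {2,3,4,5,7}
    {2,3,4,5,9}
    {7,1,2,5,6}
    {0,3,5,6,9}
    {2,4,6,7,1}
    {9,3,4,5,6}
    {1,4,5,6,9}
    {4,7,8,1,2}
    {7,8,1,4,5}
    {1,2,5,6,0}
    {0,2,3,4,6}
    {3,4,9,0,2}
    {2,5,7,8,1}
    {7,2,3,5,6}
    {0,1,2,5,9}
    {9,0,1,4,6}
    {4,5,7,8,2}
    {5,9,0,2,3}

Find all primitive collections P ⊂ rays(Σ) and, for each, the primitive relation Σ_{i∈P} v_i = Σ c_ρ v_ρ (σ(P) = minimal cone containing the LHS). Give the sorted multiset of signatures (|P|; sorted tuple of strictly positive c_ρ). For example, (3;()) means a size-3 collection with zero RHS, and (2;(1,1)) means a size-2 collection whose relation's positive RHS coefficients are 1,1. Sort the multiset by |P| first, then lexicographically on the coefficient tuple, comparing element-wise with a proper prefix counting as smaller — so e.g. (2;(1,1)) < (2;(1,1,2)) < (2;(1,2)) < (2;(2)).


11 minimal non-faces of Δ(Σ) (on 10 rays):

  {3,8}:  v_{3} + v_{8} = 0  →  sig = (2;())
  {1,3}:  v_{1} + v_{3} = v_{6}  →  sig = (2;(1))
  {6,8}:  v_{6} + v_{8} = v_{1}  →  sig = (2;(1))
  {7,9}:  v_{7} + v_{9} = v_{3}  →  sig = (2;(1))
  {0,7}:  v_{0} + v_{7} = v_{2} + v_{3} + v_{6}  →  sig = (2;(1,1,1))
  {0,8}:  v_{0} + v_{8} = v_{1} + v_{2} + v_{9}  →  sig = (2;(1,1,1))
  {8,9}:  v_{8} + v_{9} = v_{1} + v_{2} + v_{4} + v_{5}  →  sig = (2;(1,1,1,1))
  {2,6,9}:  v_{2} + v_{6} + v_{9} = v_{0}  →  sig = (3;(1))
  {0,4,5}:  v_{0} + v_{4} + v_{5} = 2·v_{9}  →  sig = (3;(2))
  {2,4,5,6}:  v_{2} + v_{4} + v_{5} + v_{6} = v_{9}  →  sig = (4;(1))
  {1,2,4,5,7}:  v_{1} + v_{2} + v_{4} + v_{5} + v_{7} = 0  →  sig = (5;())

Signatures (|P|; sorted positive RHS coefficients), sorted:
{ (2;()),  (2;(1)) ×3,  (2;(1,1,1)) ×2,  (2;(1,1,1,1)),  (3;(1)),  (3;(2)),  (4;(1)),  (5;()) }


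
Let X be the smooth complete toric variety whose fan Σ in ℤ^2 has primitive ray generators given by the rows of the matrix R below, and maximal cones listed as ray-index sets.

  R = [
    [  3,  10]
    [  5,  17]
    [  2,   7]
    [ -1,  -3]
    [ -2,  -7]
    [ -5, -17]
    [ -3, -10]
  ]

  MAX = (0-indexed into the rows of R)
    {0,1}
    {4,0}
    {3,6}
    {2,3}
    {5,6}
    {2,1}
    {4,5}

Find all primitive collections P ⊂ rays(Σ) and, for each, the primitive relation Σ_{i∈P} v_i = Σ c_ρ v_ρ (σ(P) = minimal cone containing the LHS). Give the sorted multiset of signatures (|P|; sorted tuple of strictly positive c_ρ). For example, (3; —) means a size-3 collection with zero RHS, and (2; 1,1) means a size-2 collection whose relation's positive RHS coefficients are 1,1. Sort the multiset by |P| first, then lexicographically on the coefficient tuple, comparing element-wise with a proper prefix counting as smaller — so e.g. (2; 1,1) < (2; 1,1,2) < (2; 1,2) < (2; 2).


|primitive collections| = 14. Relations:

  P={0,6}:  v_{0} + v_{6} = 0  →  sig = (2; —)
  P={1,5}:  v_{1} + v_{5} = 0  →  sig = (2; —)
  P={2,4}:  v_{2} + v_{4} = 0  →  sig = (2; —)
  P={0,2}:  v_{0} + v_{2} = v_{1}  →  sig = (2; 1)
  P={0,3}:  v_{0} + v_{3} = v_{2}  →  sig = (2; 1)
  P={0,5}:  v_{0} + v_{5} = v_{4}  →  sig = (2; 1)
  P={1,4}:  v_{1} + v_{4} = v_{0}  →  sig = (2; 1)
  P={1,6}:  v_{1} + v_{6} = v_{2}  →  sig = (2; 1)
  P={2,5}:  v_{2} + v_{5} = v_{6}  →  sig = (2; 1)
  P={2,6}:  v_{2} + v_{6} = v_{3}  →  sig = (2; 1)
  P={3,4}:  v_{3} + v_{4} = v_{6}  →  sig = (2; 1)
  P={4,6}:  v_{4} + v_{6} = v_{5}  →  sig = (2; 1)
  P={1,3}:  v_{1} + v_{3} = 2·v_{2}  →  sig = (2; 2)
  P={3,5}:  v_{3} + v_{5} = 2·v_{6}  →  sig = (2; 2)

so the primitive-relation signature multiset is
    |P|=2: 14 collections, coeffs (), (), (), (1), (1), (1), (1), (1), (1), (1), (1), (1), (2), (2)


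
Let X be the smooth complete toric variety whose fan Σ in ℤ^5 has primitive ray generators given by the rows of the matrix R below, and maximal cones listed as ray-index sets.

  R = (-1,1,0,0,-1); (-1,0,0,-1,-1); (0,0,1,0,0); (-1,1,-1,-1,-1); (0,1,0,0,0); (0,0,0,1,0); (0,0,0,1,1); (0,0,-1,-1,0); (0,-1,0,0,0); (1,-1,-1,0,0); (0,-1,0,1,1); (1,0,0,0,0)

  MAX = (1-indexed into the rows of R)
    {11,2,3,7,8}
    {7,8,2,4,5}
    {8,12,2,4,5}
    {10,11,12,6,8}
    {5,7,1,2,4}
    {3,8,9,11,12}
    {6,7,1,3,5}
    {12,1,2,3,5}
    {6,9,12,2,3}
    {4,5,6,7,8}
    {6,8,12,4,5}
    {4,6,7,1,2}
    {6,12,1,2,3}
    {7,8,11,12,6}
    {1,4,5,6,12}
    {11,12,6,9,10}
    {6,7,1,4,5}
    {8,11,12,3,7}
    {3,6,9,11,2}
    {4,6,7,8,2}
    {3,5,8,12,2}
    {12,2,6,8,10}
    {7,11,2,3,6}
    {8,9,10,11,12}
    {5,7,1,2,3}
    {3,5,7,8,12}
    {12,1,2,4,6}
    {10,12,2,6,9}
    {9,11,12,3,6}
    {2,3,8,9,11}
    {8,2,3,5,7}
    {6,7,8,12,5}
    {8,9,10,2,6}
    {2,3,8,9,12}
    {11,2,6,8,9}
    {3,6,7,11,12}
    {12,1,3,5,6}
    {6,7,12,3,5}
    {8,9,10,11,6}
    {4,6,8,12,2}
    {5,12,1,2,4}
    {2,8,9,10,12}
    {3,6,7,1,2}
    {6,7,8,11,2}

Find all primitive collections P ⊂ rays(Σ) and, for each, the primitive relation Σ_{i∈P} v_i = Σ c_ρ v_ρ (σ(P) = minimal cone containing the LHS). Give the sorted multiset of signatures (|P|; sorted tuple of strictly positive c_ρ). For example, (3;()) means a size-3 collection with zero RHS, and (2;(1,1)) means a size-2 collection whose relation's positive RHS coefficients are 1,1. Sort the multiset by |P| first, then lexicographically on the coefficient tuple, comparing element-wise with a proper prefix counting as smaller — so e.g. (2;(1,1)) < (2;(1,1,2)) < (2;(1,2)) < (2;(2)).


22 collections generate NE(X_Σ); each relation:

  P={5,9}:  v_{5} + v_{9} = 0  ⟹  sig = (2;())
  P={1,8}:  v_{1} + v_{8} = v_{4}  ⟹  sig = (2;(1))
  P={5,11}:  v_{5} + v_{11} = v_{7}  ⟹  sig = (2;(1))
  P={7,9}:  v_{7} + v_{9} = v_{11}  ⟹  sig = (2;(1))
  P={1,9}:  v_{1} + v_{9} = v_{2} + v_{6}  ⟹  sig = (2;(1,1))
  P={3,4}:  v_{3} + v_{4} = v_{2} + v_{5}  ⟹  sig = (2;(1,1))
  P={3,10}:  v_{3} + v_{10} = v_{9} + v_{12}  ⟹  sig = (2;(1,1))
  P={1,11}:  v_{1} + v_{11} = v_{2} + v_{6} + v_{7}  ⟹  sig = (2;(1,1,1))
  P={4,9}:  v_{4} + v_{9} = v_{2} + v_{6} + v_{8}  ⟹  sig = (2;(1,1,1))
  P={5,10}:  v_{5} + v_{10} = v_{6} + v_{8} + v_{12}  ⟹  sig = (2;(1,1,1))
  P={4,11}:  v_{4} + v_{11} = v_{2} + v_{6} + v_{7} + v_{8}  ⟹  sig = (2;(1,1,1,1))
  P={7,10}:  v_{7} + v_{10} = v_{6} + v_{8} + v_{11} + v_{12}  ⟹  sig = (2;(1,1,1,1))
  P={1,10}:  v_{1} + v_{10} = v_{2} + 2·v_{6} + v_{8} + v_{12}  ⟹  sig = (2;(1,1,1,2))
  P={4,10}:  v_{4} + v_{10} = v_{2} + 2·v_{6} + 2·v_{8} + v_{12}  ⟹  sig = (2;(1,1,2,2))
  P={2,7,12}:  v_{2} + v_{7} + v_{12} = 0  ⟹  sig = (3;())
  P={3,6,8}:  v_{3} + v_{6} + v_{8} = 0  ⟹  sig = (3;())
  P={2,5,6}:  v_{2} + v_{5} + v_{6} = v_{1}  ⟹  sig = (3;(1))
  P={2,11,12}:  v_{2} + v_{11} + v_{12} = v_{9}  ⟹  sig = (3;(1))
  P={1,7,12}:  v_{1} + v_{7} + v_{12} = v_{5} + v_{6}  ⟹  sig = (3;(1,1))
  P={4,7,12}:  v_{4} + v_{7} + v_{12} = v_{5} + v_{6} + v_{8}  ⟹  sig = (3;(1,1,1))
  P={2,10,11}:  v_{2} + v_{10} + v_{11} = v_{6} + v_{8} + 2·v_{9}  ⟹  sig = (3;(1,1,2))
  P={6,8,9,12}:  v_{6} + v_{8} + v_{9} + v_{12} = v_{10}  ⟹  sig = (4;(1))

Sorted signature multiset PRS(X):
    |P|=2: 14 collections, coeffs (), (1), (1), (1), (1,1), (1,1), (1,1), (1,1,1), (1,1,1), (1,1,1), (1,1,1,1), (1,1,1,1), (1,1,1,2), (1,1,2,2)
    |P|=3: 7 collections, coeffs (), (), (1), (1), (1,1), (1,1,1), (1,1,2)
    |P|=4: 1 collection, coeffs (1)


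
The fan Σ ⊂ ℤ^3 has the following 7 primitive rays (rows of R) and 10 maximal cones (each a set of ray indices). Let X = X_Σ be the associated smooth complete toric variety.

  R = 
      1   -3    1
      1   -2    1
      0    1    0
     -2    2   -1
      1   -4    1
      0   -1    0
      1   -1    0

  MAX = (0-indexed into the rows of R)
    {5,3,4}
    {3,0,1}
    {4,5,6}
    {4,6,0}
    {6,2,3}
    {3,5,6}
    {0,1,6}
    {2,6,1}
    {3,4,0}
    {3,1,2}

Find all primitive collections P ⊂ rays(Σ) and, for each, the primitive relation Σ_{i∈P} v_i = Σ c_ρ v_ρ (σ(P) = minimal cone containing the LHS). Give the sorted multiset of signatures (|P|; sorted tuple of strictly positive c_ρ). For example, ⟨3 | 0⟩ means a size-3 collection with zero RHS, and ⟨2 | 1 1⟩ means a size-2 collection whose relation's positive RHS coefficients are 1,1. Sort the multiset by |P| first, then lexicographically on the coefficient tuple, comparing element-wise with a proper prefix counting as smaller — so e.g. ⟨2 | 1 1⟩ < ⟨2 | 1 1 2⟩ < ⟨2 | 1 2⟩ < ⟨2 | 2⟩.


Minimal non-faces — 9 found among 7 rays, 10 max cones:

  • {2,5}:  v_{2} + v_{5} = 0 ; sig = ⟨2 | 0⟩
  • {0,2}:  v_{0} + v_{2} = v_{1} ; sig = ⟨2 | 1⟩
  • {0,5}:  v_{0} + v_{5} = v_{4} ; sig = ⟨2 | 1⟩
  • {1,5}:  v_{1} + v_{5} = v_{0} ; sig = ⟨2 | 1⟩
  • {2,4}:  v_{2} + v_{4} = v_{0} ; sig = ⟨2 | 1⟩
  • {1,4}:  v_{1} + v_{4} = 2·v_{0} ; sig = ⟨2 | 2⟩
  • {1,3,6}:  v_{1} + v_{3} + v_{6} = v_{5} ; sig = ⟨3 | 1⟩
  • {0,3,6}:  v_{0} + v_{3} + v_{6} = 2·v_{5} ; sig = ⟨3 | 2⟩
  • {3,4,6}:  v_{3} + v_{4} + v_{6} = 3·v_{5} ; sig = ⟨3 | 3⟩

so the primitive-relation signature multiset is
{ ⟨2 | 0⟩,  ⟨2 | 1⟩ ×4,  ⟨2 | 2⟩,  ⟨3 | 1⟩,  ⟨3 | 2⟩,  ⟨3 | 3⟩ }


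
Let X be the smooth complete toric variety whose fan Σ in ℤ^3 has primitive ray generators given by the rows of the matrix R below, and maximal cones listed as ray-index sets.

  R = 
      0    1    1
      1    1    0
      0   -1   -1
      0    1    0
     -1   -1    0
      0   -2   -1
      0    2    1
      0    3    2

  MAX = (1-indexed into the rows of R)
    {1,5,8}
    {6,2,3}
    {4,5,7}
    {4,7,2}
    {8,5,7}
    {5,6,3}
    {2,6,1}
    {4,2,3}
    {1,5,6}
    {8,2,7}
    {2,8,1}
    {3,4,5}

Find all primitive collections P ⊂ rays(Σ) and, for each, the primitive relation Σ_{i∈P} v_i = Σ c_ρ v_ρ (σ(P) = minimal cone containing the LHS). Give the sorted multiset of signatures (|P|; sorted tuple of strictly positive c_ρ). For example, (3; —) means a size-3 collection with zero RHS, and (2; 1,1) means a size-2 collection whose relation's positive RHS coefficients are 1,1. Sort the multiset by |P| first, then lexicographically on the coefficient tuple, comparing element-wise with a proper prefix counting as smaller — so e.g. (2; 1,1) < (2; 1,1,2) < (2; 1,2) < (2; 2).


Σ has 10 primitive collections:

  P = {1,3}:  v_{1} + v_{3} = 0  ⟹  sig = (2; —)
  P = {2,5}:  v_{2} + v_{5} = 0  ⟹  sig = (2; —)
  P = {6,7}:  v_{6} + v_{7} = 0  ⟹  sig = (2; —)
  P = {1,4}:  v_{1} + v_{4} = v_{7}  ⟹  sig = (2; 1)
  P = {1,7}:  v_{1} + v_{7} = v_{8}  ⟹  sig = (2; 1)
  P = {3,7}:  v_{3} + v_{7} = v_{4}  ⟹  sig = (2; 1)
  P = {3,8}:  v_{3} + v_{8} = v_{7}  ⟹  sig = (2; 1)
  P = {4,6}:  v_{4} + v_{6} = v_{3}  ⟹  sig = (2; 1)
  P = {6,8}:  v_{6} + v_{8} = v_{1}  ⟹  sig = (2; 1)
  P = {4,8}:  v_{4} + v_{8} = 2·v_{7}  ⟹  sig = (2; 2)

so the primitive-relation signature multiset is
{ (2; —) ×3,  (2; 1) ×6,  (2; 2) }


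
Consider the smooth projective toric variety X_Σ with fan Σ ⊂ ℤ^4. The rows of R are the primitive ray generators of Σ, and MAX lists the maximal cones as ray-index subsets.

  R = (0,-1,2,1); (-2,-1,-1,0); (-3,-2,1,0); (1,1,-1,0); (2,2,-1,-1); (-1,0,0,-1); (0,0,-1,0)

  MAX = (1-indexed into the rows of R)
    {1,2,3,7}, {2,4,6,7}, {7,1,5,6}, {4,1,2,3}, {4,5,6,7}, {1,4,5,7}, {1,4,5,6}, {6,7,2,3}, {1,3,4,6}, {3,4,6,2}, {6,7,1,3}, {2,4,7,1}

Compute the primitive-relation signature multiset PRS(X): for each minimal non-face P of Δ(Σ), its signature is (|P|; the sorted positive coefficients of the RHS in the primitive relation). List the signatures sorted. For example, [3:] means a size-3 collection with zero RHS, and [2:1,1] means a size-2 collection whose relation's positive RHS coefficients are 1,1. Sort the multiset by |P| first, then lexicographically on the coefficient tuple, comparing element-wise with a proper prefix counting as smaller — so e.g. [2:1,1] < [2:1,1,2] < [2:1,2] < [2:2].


Primitive collections (5):

  {3,5}:  v_{3} + v_{5} = v_{6} ; sig = [2:1]
  {2,5}:  v_{2} + v_{5} = v_{4} + v_{6} + v_{7} ; sig = [2:1,1,1]
  {1,2,6}:  v_{1} + v_{2} + v_{6} = v_{3} ; sig = [3:1]
  {3,4,7}:  v_{3} + v_{4} + v_{7} = v_{2} ; sig = [3:1]
  {1,4,6,7}:  v_{1} + v_{4} + v_{6} + v_{7} = 0 ; sig = [4:]

so the primitive-relation signature multiset is
{ [2:1],  [2:1,1,1],  [3:1] ×2,  [4:] }


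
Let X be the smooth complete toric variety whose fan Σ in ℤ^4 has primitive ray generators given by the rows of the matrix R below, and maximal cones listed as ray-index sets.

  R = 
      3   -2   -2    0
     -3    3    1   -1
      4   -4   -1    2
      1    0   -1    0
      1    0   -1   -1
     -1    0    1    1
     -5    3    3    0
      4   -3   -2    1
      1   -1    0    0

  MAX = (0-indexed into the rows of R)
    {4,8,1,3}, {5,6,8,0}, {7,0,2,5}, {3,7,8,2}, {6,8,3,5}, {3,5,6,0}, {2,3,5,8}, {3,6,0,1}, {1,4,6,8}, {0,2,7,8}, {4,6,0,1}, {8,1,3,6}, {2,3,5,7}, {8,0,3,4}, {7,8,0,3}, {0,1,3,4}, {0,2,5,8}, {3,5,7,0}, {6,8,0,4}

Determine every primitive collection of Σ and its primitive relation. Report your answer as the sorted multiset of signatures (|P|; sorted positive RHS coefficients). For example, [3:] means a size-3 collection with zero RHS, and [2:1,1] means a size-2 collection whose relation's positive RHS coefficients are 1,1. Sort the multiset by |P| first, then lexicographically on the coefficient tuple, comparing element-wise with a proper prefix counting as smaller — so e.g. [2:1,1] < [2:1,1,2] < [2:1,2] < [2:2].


Minimal non-faces — 14 found among 9 rays, 19 max cones:

  P={4,5}:  v_{4} + v_{5} = 0  ⟹  sig = [2:]
  P={1,7}:  v_{1} + v_{7} = v_{3}  ⟹  sig = [2:1]
  P={6,7}:  v_{6} + v_{7} = v_{5}  ⟹  sig = [2:1]
  P={1,5}:  v_{1} + v_{5} = v_{3} + v_{6}  ⟹  sig = [2:1,1]
  P={2,4}:  v_{2} + v_{4} = v_{7} + v_{8}  ⟹  sig = [2:1,1]
  P={1,2}:  v_{1} + v_{2} = v_{3} + v_{5} + v_{8}  ⟹  sig = [2:1,1,1]
  P={4,7}:  v_{4} + v_{7} = v_{0} + v_{3} + v_{8}  ⟹  sig = [2:1,1,1]
  P={2,6}:  v_{2} + v_{6} = 2·v_{5} + v_{8}  ⟹  sig = [2:1,2]
  P={0,1,8}:  v_{0} + v_{1} + v_{8} = v_{4}  ⟹  sig = [3:1]
  P={3,4,6}:  v_{3} + v_{4} + v_{6} = v_{1}  ⟹  sig = [3:1]
  P={5,7,8}:  v_{5} + v_{7} + v_{8} = v_{2}  ⟹  sig = [3:1]
  P={0,2,3}:  v_{0} + v_{2} + v_{3} = 2·v_{7}  ⟹  sig = [3:2]
  P={0,3,6,8}:  v_{0} + v_{3} + v_{6} + v_{8} = 0  ⟹  sig = [4:]
  P={0,3,5,8}:  v_{0} + v_{3} + v_{5} + v_{8} = v_{7}  ⟹  sig = [4:1]

Sorted signature multiset PRS(X):
    [2:]
    [2:1]
    [2:1]
    [2:1,1]
    [2:1,1]
    [2:1,1,1]
    [2:1,1,1]
    [2:1,2]
    [3:1]
    [3:1]
    [3:1]
    [3:2]
    [4:]
    [4:1]


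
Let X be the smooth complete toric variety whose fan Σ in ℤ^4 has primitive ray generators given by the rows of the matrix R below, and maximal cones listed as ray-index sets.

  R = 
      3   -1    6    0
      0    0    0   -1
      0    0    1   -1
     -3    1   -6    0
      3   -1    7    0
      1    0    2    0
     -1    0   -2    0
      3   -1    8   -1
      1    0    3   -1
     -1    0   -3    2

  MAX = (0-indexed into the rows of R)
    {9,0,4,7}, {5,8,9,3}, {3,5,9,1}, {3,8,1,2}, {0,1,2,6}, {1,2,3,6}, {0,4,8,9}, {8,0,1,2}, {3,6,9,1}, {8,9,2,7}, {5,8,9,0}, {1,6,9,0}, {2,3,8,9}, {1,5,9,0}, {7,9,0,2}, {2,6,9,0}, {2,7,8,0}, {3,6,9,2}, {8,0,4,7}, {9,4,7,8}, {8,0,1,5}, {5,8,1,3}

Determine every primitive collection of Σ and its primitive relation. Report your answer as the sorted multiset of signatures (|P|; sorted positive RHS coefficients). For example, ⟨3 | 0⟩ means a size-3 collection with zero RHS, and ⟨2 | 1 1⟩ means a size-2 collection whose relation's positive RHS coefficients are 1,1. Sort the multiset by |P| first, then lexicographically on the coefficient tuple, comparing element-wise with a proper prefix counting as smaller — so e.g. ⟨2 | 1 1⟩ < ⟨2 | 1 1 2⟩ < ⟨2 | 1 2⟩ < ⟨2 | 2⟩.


|primitive collections| = 17. Relations:

  {0,3}:  v_{0} + v_{3} = 0  →  sig = ⟨2 | 0⟩
  {5,6}:  v_{5} + v_{6} = 0  →  sig = ⟨2 | 0⟩
  {2,4}:  v_{2} + v_{4} = v_{7}  →  sig = ⟨2 | 1⟩
  {2,5}:  v_{2} + v_{5} = v_{8}  →  sig = ⟨2 | 1⟩
  {6,8}:  v_{6} + v_{8} = v_{2}  →  sig = ⟨2 | 1⟩
  {1,4}:  v_{1} + v_{4} = v_{0} + v_{2}  →  sig = ⟨2 | 1 1⟩
  {5,7}:  v_{5} + v_{7} = v_{4} + v_{8}  →  sig = ⟨2 | 1 1⟩
  {3,4}:  v_{3} + v_{4} = v_{2} + v_{8} + v_{9}  →  sig = ⟨2 | 1 1 1⟩
  {3,7}:  v_{3} + v_{7} = 2·v_{2} + v_{8} + v_{9}  →  sig = ⟨2 | 1 1 2⟩
  {4,5}:  v_{4} + v_{5} = v_{0} + 2·v_{8} + v_{9}  →  sig = ⟨2 | 1 1 2⟩
  {4,6}:  v_{4} + v_{6} = v_{0} + 2·v_{2} + v_{9}  →  sig = ⟨2 | 1 1 2⟩
  {6,7}:  v_{6} + v_{7} = v_{0} + 3·v_{2} + v_{9}  →  sig = ⟨2 | 1 1 3⟩
  {1,7}:  v_{1} + v_{7} = v_{0} + 2·v_{2}  →  sig = ⟨2 | 1 2⟩
  {1,8,9}:  v_{1} + v_{8} + v_{9} = 0  →  sig = ⟨3 | 0⟩
  {1,2,9}:  v_{1} + v_{2} + v_{9} = v_{6}  →  sig = ⟨3 | 1⟩
  {0,2,8,9}:  v_{0} + v_{2} + v_{8} + v_{9} = v_{4}  →  sig = ⟨4 | 1⟩
  {0,7,8,9}:  v_{0} + v_{7} + v_{8} + v_{9} = 2·v_{4}  →  sig = ⟨4 | 2⟩

Hence PRS(X_Σ) =
    ⟨2 | 0⟩
    ⟨2 | 0⟩
    ⟨2 | 1⟩
    ⟨2 | 1⟩
    ⟨2 | 1⟩
    ⟨2 | 1 1⟩
    ⟨2 | 1 1⟩
    ⟨2 | 1 1 1⟩
    ⟨2 | 1 1 2⟩
    ⟨2 | 1 1 2⟩
    ⟨2 | 1 1 2⟩
    ⟨2 | 1 1 3⟩
    ⟨2 | 1 2⟩
    ⟨3 | 0⟩
    ⟨3 | 1⟩
    ⟨4 | 1⟩
    ⟨4 | 2⟩


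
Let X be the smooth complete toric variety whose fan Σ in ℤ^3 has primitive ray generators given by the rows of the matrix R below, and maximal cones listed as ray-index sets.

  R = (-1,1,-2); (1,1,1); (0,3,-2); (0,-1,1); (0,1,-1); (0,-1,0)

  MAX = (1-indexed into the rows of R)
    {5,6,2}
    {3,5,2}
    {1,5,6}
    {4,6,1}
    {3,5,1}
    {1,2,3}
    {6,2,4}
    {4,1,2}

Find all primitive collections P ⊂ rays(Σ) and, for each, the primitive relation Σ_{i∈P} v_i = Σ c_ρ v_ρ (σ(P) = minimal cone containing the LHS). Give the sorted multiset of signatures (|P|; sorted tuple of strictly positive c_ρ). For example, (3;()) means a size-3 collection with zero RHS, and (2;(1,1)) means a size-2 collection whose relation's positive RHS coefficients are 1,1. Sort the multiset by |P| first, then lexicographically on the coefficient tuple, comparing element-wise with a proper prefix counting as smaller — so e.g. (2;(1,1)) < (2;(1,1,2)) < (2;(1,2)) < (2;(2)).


5 minimal non-faces of Δ(Σ) (on 6 rays):

  P = {4,5}:  v_{4} + v_{5} = 0  ⟹  sig = (2;())
  P = {3,4}:  v_{3} + v_{4} = v_{1} + v_{2}  ⟹  sig = (2;(1,1))
  P = {3,6}:  v_{3} + v_{6} = 2·v_{5}  ⟹  sig = (2;(2))
  P = {1,2,5}:  v_{1} + v_{2} + v_{5} = v_{3}  ⟹  sig = (3;(1))
  P = {1,2,6}:  v_{1} + v_{2} + v_{6} = v_{5}  ⟹  sig = (3;(1))

Sorted signature multiset PRS(X):
    (2;())
    (2;(1,1))
    (2;(2))
    (3;(1))
    (3;(1))


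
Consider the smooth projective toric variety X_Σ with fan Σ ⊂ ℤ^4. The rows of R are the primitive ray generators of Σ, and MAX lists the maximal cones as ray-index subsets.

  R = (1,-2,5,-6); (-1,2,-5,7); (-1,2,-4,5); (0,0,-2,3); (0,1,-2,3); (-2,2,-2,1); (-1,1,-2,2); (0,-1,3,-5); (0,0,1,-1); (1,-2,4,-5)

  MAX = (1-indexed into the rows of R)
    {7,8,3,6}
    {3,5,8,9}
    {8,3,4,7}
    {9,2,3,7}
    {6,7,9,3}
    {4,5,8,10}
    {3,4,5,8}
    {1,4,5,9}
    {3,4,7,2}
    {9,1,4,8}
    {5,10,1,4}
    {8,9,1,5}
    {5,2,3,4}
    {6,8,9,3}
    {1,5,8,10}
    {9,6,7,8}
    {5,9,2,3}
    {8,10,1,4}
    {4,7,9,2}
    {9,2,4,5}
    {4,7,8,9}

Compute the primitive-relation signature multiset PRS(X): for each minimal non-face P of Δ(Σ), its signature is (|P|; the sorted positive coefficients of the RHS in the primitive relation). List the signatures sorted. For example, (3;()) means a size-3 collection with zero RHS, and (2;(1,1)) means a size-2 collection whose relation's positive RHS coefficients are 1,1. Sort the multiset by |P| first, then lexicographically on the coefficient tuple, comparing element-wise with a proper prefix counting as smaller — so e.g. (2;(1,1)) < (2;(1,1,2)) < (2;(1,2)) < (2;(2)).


18 collections generate NE(X_Σ); each relation:

  {3,10}:  v_{3} + v_{10} = 0  →  sig = (2;())
  {1,3}:  v_{1} + v_{3} = v_{9}  →  sig = (2;(1))
  {2,8}:  v_{2} + v_{8} = v_{7}  →  sig = (2;(1))
  {5,7}:  v_{5} + v_{7} = v_{3}  →  sig = (2;(1))
  {9,10}:  v_{9} + v_{10} = v_{1}  →  sig = (2;(1))
  {2,10}:  v_{2} + v_{10} = v_{4} + v_{9}  →  sig = (2;(1,1))
  {6,10}:  v_{6} + v_{10} = v_{7} + v_{8} + v_{9}  →  sig = (2;(1,1,1))
  {7,10}:  v_{7} + v_{10} = v_{4} + v_{8} + v_{9}  →  sig = (2;(1,1,1))
  {1,6}:  v_{1} + v_{6} = v_{7} + v_{8} + 2·v_{9}  →  sig = (2;(1,1,2))
  {1,7}:  v_{1} + v_{7} = v_{4} + v_{8} + 2·v_{9}  →  sig = (2;(1,1,2))
  {2,6}:  v_{2} + v_{6} = v_{3} + 2·v_{7} + v_{9}  →  sig = (2;(1,1,2))
  {5,6}:  v_{5} + v_{6} = 2·v_{3} + v_{8} + v_{9}  →  sig = (2;(1,1,2))
  {1,2}:  v_{1} + v_{2} = v_{4} + 2·v_{9}  →  sig = (2;(1,2))
  {4,6}:  v_{4} + v_{6} = 2·v_{7}  →  sig = (2;(2))
  {3,4,9}:  v_{3} + v_{4} + v_{9} = v_{2}  →  sig = (3;(1))
  {4,5,8,9}:  v_{4} + v_{5} + v_{8} + v_{9} = 0  →  sig = (4;())
  {1,4,5,8}:  v_{1} + v_{4} + v_{5} + v_{8} = v_{10}  →  sig = (4;(1))
  {3,7,8,9}:  v_{3} + v_{7} + v_{8} + v_{9} = v_{6}  →  sig = (4;(1))

Hence PRS(X_Σ) =
    |P|=2: 14 collections, coeffs (), (1), (1), (1), (1), (1,1), (1,1,1), (1,1,1), (1,1,2), (1,1,2), (1,1,2), (1,1,2), (1,2), (2)
    |P|=3: 1 collection, coeffs (1)
    |P|=4: 3 collections, coeffs (), (1), (1)


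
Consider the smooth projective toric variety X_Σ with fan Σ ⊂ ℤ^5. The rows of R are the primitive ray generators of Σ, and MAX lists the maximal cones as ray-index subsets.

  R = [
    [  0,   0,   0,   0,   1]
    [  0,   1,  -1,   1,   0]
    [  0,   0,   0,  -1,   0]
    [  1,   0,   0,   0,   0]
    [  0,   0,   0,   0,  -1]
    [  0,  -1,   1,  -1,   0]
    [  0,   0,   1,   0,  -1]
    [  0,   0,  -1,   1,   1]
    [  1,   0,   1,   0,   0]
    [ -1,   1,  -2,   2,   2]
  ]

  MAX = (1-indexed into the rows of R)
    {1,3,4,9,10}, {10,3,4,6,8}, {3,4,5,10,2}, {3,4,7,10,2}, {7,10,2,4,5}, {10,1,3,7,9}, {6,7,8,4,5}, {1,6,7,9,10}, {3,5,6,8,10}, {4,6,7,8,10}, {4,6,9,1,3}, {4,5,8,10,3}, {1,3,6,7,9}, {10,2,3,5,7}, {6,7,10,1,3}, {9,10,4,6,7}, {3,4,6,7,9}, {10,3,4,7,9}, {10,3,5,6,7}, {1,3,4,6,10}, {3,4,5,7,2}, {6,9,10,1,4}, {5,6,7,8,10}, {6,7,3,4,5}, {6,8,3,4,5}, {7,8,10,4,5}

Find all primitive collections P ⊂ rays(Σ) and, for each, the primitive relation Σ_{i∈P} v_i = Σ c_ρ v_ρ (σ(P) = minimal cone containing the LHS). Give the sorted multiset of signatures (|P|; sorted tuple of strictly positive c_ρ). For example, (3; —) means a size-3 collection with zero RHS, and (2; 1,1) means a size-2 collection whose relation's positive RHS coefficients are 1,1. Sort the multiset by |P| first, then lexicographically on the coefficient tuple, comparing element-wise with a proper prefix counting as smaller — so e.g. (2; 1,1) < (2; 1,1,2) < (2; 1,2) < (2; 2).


Δ(Σ) — 10 vertices, 14 min non-faces:

  • {1,5}:  v_{1} + v_{5} = 0 ; sig = (2; —)
  • {2,6}:  v_{2} + v_{6} = 0 ; sig = (2; —)
  • {5,9}:  v_{5} + v_{9} = v_{4} + v_{7} ; sig = (2; 1,1)
  • {1,8}:  v_{1} + v_{8} = v_{4} + v_{6} + v_{10} ; sig = (2; 1,1,1)
  • {2,8}:  v_{2} + v_{8} = v_{4} + v_{5} + v_{10} ; sig = (2; 1,1,1)
  • {1,2}:  v_{1} + v_{2} = v_{3} + v_{4} + v_{7} + v_{10} ; sig = (2; 1,1,1,1)
  • {8,9}:  v_{8} + v_{9} = 2·v_{4} + v_{6} + v_{7} + v_{10} ; sig = (2; 1,1,1,2)
  • {2,9}:  v_{2} + v_{9} = v_{3} + 2·v_{4} + 2·v_{7} + v_{10} ; sig = (2; 1,1,2,2)
  • {3,7,8}:  v_{3} + v_{7} + v_{8} = 0 ; sig = (3; —)
  • {1,4,7}:  v_{1} + v_{4} + v_{7} = v_{9} ; sig = (3; 1)
  • {4,5,6,10}:  v_{4} + v_{5} + v_{6} + v_{10} = v_{8} ; sig = (4; 1)
  • {3,6,9,10}:  v_{3} + v_{6} + v_{9} + v_{10} = 2·v_{1} ; sig = (4; 2)
  • {3,4,5,7,10}:  v_{3} + v_{4} + v_{5} + v_{7} + v_{10} = v_{2} ; sig = (5; 1)
  • {3,4,6,7,10}:  v_{3} + v_{4} + v_{6} + v_{7} + v_{10} = v_{1} ; sig = (5; 1)

so the primitive-relation signature multiset is
    (2; —)
    (2; —)
    (2; 1,1)
    (2; 1,1,1)
    (2; 1,1,1)
    (2; 1,1,1,1)
    (2; 1,1,1,2)
    (2; 1,1,2,2)
    (3; —)
    (3; 1)
    (4; 1)
    (4; 2)
    (5; 1)
    (5; 1)


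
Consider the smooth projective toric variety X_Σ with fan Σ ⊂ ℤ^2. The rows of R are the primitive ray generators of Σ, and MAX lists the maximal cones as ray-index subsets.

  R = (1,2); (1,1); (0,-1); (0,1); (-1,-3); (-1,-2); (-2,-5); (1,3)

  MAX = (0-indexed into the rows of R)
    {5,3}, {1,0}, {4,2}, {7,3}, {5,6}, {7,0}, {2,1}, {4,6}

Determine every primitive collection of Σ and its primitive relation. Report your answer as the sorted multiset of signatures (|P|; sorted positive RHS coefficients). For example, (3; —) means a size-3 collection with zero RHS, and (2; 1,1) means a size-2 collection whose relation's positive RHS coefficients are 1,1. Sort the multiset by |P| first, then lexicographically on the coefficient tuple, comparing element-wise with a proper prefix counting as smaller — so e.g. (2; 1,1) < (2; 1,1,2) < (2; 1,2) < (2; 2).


Δ(Σ) — 8 vertices, 20 min non-faces:

  • {0,5}:  v_{0} + v_{5} = 0  ⇒ sig = (2; —)
  • {2,3}:  v_{2} + v_{3} = 0  ⇒ sig = (2; —)
  • {4,7}:  v_{4} + v_{7} = 0  ⇒ sig = (2; —)
  • {0,2}:  v_{0} + v_{2} = v_{1}  ⇒ sig = (2; 1)
  • {0,3}:  v_{0} + v_{3} = v_{7}  ⇒ sig = (2; 1)
  • {0,4}:  v_{0} + v_{4} = v_{2}  ⇒ sig = (2; 1)
  • {0,6}:  v_{0} + v_{6} = v_{4}  ⇒ sig = (2; 1)
  • {1,3}:  v_{1} + v_{3} = v_{0}  ⇒ sig = (2; 1)
  • {1,5}:  v_{1} + v_{5} = v_{2}  ⇒ sig = (2; 1)
  • {2,5}:  v_{2} + v_{5} = v_{4}  ⇒ sig = (2; 1)
  • {2,7}:  v_{2} + v_{7} = v_{0}  ⇒ sig = (2; 1)
  • {3,4}:  v_{3} + v_{4} = v_{5}  ⇒ sig = (2; 1)
  • {4,5}:  v_{4} + v_{5} = v_{6}  ⇒ sig = (2; 1)
  • {5,7}:  v_{5} + v_{7} = v_{3}  ⇒ sig = (2; 1)
  • {6,7}:  v_{6} + v_{7} = v_{5}  ⇒ sig = (2; 1)
  • {1,6}:  v_{1} + v_{6} = v_{2} + v_{4}  ⇒ sig = (2; 1,1)
  • {1,4}:  v_{1} + v_{4} = 2·v_{2}  ⇒ sig = (2; 2)
  • {1,7}:  v_{1} + v_{7} = 2·v_{0}  ⇒ sig = (2; 2)
  • {2,6}:  v_{2} + v_{6} = 2·v_{4}  ⇒ sig = (2; 2)
  • {3,6}:  v_{3} + v_{6} = 2·v_{5}  ⇒ sig = (2; 2)

Signatures (|P|; sorted positive RHS coefficients), sorted:
{ (2; —) ×3,  (2; 1) ×12,  (2; 1,1),  (2; 2) ×4 }


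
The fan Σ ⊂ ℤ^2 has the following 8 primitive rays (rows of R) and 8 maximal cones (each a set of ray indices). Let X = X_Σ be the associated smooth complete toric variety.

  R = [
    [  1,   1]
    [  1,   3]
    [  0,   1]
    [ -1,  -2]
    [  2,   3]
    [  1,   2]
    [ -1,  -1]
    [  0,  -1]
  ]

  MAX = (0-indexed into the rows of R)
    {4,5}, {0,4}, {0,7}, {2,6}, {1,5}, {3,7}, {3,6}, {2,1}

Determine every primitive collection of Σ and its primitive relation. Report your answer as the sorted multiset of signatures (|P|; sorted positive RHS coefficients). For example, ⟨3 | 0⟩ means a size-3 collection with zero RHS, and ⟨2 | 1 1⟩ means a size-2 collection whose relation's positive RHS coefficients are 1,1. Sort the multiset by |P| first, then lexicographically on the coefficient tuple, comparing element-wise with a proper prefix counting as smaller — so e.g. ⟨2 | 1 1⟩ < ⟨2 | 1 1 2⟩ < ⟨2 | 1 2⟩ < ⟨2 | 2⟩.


The 20 primitive collections of Σ (r=8, n=2):

  P = {0,6}:  v_{0} + v_{6} = 0  ⟹  sig = ⟨2 | 0⟩
  P = {2,7}:  v_{2} + v_{7} = 0  ⟹  sig = ⟨2 | 0⟩
  P = {3,5}:  v_{3} + v_{5} = 0  ⟹  sig = ⟨2 | 0⟩
  P = {0,2}:  v_{0} + v_{2} = v_{5}  ⟹  sig = ⟨2 | 1⟩
  P = {0,3}:  v_{0} + v_{3} = v_{7}  ⟹  sig = ⟨2 | 1⟩
  P = {0,5}:  v_{0} + v_{5} = v_{4}  ⟹  sig = ⟨2 | 1⟩
  P = {1,3}:  v_{1} + v_{3} = v_{2}  ⟹  sig = ⟨2 | 1⟩
  P = {1,7}:  v_{1} + v_{7} = v_{5}  ⟹  sig = ⟨2 | 1⟩
  P = {2,3}:  v_{2} + v_{3} = v_{6}  ⟹  sig = ⟨2 | 1⟩
  P = {2,5}:  v_{2} + v_{5} = v_{1}  ⟹  sig = ⟨2 | 1⟩
  P = {3,4}:  v_{3} + v_{4} = v_{0}  ⟹  sig = ⟨2 | 1⟩
  P = {4,6}:  v_{4} + v_{6} = v_{5}  ⟹  sig = ⟨2 | 1⟩
  P = {5,6}:  v_{5} + v_{6} = v_{2}  ⟹  sig = ⟨2 | 1⟩
  P = {5,7}:  v_{5} + v_{7} = v_{0}  ⟹  sig = ⟨2 | 1⟩
  P = {6,7}:  v_{6} + v_{7} = v_{3}  ⟹  sig = ⟨2 | 1⟩
  P = {0,1}:  v_{0} + v_{1} = 2·v_{5}  ⟹  sig = ⟨2 | 2⟩
  P = {1,6}:  v_{1} + v_{6} = 2·v_{2}  ⟹  sig = ⟨2 | 2⟩
  P = {2,4}:  v_{2} + v_{4} = 2·v_{5}  ⟹  sig = ⟨2 | 2⟩
  P = {4,7}:  v_{4} + v_{7} = 2·v_{0}  ⟹  sig = ⟨2 | 2⟩
  P = {1,4}:  v_{1} + v_{4} = 3·v_{5}  ⟹  sig = ⟨2 | 3⟩

Signatures (|P|; sorted positive RHS coefficients), sorted:
[⟨2 | 0⟩, ⟨2 | 0⟩, ⟨2 | 0⟩, ⟨2 | 1⟩, ⟨2 | 1⟩, ⟨2 | 1⟩, ⟨2 | 1⟩, ⟨2 | 1⟩, ⟨2 | 1⟩, ⟨2 | 1⟩, ⟨2 | 1⟩, ⟨2 | 1⟩, ⟨2 | 1⟩, ⟨2 | 1⟩, ⟨2 | 1⟩, ⟨2 | 2⟩, ⟨2 | 2⟩, ⟨2 | 2⟩, ⟨2 | 2⟩, ⟨2 | 3⟩]


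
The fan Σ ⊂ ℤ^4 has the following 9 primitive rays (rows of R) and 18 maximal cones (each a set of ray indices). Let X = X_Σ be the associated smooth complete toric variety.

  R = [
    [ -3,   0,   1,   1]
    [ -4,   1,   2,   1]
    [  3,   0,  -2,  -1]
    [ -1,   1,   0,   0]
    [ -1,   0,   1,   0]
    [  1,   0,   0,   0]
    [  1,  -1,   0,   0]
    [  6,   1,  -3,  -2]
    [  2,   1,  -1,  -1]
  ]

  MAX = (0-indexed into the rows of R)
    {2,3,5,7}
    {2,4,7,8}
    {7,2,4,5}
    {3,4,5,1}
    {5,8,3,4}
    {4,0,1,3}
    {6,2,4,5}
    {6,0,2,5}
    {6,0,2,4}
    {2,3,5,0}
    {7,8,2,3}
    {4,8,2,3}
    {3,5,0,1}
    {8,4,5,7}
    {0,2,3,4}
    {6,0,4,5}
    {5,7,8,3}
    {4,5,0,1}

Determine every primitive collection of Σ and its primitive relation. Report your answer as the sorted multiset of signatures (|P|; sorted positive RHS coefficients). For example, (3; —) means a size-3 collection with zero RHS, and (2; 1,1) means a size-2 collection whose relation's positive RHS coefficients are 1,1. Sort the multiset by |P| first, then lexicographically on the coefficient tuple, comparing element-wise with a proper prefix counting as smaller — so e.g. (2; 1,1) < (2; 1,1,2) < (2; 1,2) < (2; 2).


Δ(Σ) — 9 vertices, 14 min non-faces:

  P = {3,6}:  v_{3} + v_{6} = 0  so sig = (2; —)
  P = {0,8}:  v_{0} + v_{8} = v_{3}  so sig = (2; 1)
  P = {1,2}:  v_{1} + v_{2} = v_{3}  so sig = (2; 1)
  P = {0,7}:  v_{0} + v_{7} = v_{2} + v_{3} + v_{5}  so sig = (2; 1,1,1)
  P = {1,6}:  v_{1} + v_{6} = v_{0} + v_{4} + v_{5}  so sig = (2; 1,1,1)
  P = {1,7}:  v_{1} + v_{7} = v_{3} + v_{5} + v_{8}  so sig = (2; 1,1,1)
  P = {6,8}:  v_{6} + v_{8} = v_{2} + v_{4} + v_{5}  so sig = (2; 1,1,1)
  P = {1,8}:  v_{1} + v_{8} = 2·v_{3} + v_{4} + v_{5}  so sig = (2; 1,1,2)
  P = {6,7}:  v_{6} + v_{7} = 2·v_{2} + v_{4} + 2·v_{5}  so sig = (2; 1,2,2)
  P = {2,5,8}:  v_{2} + v_{5} + v_{8} = v_{7}  so sig = (3; 1)
  P = {3,4,7}:  v_{3} + v_{4} + v_{7} = 2·v_{8}  so sig = (3; 2)
  P = {0,2,4,5}:  v_{0} + v_{2} + v_{4} + v_{5} = 0  so sig = (4; —)
  P = {0,3,4,5}:  v_{0} + v_{3} + v_{4} + v_{5} = v_{1}  so sig = (4; 1)
  P = {2,3,4,5}:  v_{2} + v_{3} + v_{4} + v_{5} = v_{8}  so sig = (4; 1)

Sorted signature multiset PRS(X):
    |P|=2: 9 collections, coeffs (), (1), (1), (1,1,1), (1,1,1), (1,1,1), (1,1,1), (1,1,2), (1,2,2)
    |P|=3: 2 collections, coeffs (1), (2)
    |P|=4: 3 collections, coeffs (), (1), (1)
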